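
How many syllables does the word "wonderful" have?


Word: "wonderful"
Syllable breakdown: won · der · ful
Counting: 3 parts
= 3 syllables


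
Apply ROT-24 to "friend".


Word: "friend"
Shift: 24
Each letter → (letter + shift) mod 26:
  'f' (5) + 24 = 3 → 'd'
  'r' (17) + 24 = 15 → 'p'
  'i' (8) + 24 = 6 → 'g'
  'e' (4) + 24 = 2 → 'c'
  'n' (13) + 24 = 11 → 'l'
  'd' (3) + 24 = 1 → 'b'
Result = "dpgclb"


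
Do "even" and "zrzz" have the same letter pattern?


Pattern of "even": [0, 1, 0, 2]
Pattern of "zrzz": [0, 1, 0, 0]
Patterns do not match
Same pattern = No


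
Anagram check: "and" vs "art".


Word 1: "and" → sorted: adn
Word 2: "art" → sorted: art
Same letters? adn != art
Anagram = No


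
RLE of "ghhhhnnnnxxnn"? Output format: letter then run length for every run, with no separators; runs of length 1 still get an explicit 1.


String: "ghhhhnnnnxxnn"
Scanning for consecutive runs:
  'g' x 1
  'h' x 4
  'n' x 4
  'x' x 2
  'n' x 2
RLE = "g1h4n4x2n2"


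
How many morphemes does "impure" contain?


Word: "impure"
Morphemes: im- + pure
Each morpheme carries meaning
= 2 morphemes


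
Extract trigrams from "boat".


Word: "boat" (length 4)
Number of trigrams = 4 - 3 + 1 = 2
  Position 0: "boa"
  Position 1: "oat"
Trigrams = "boa", "oat"


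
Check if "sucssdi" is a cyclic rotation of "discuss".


Word: "discuss", Candidate: "sucssdi"
Method: check if candidate is substring of word+word
"discussdiscuss" contains "sucssdi"? No
Is rotation = No


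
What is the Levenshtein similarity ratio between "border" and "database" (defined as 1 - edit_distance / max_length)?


Word 1: "border" (length 6)
Word 2: "database" (length 8)
One optimal edit sequence:
  1. insert 'd'  (+1)
  2. insert 'a'  (+1)
  3. substitute 'b' -> 't'  (+1)
  4. substitute 'o' -> 'a'  (+1)
  5. substitute 'r' -> 'b'  (+1)
  6. substitute 'd' -> 'a'  (+1)
  7. substitute 'e' -> 's'  (+1)
  8. substitute 'r' -> 'e'  (+1)
Edit distance = 8
Max length = max(6, 8) = 8
Similarity = 1 - 8/8
= 0.0000


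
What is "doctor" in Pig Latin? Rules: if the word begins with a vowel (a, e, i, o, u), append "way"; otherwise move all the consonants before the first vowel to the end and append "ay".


Word: "doctor"
Starts with consonant(s) → move to end, add 'ay'
Consonant cluster: "d"
Pig Latin = "octorday"


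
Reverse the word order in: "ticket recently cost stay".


Original: "ticket recently cost stay"
Words (1..n): ticket | recently | cost | stay
Reversed (n..1): stay | cost | recently | ticket
Result = "stay cost recently ticket"


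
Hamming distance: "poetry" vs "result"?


Comparing character by character (same length = 6):
  Pos 0: 'p' vs 'r' !=
  Pos 1: 'o' vs 'e' !=
  Pos 2: 'e' vs 's' !=
  Pos 3: 't' vs 'u' !=
  Pos 4: 'r' vs 'l' !=
  Pos 5: 'y' vs 't' !=
Hamming distance = 6


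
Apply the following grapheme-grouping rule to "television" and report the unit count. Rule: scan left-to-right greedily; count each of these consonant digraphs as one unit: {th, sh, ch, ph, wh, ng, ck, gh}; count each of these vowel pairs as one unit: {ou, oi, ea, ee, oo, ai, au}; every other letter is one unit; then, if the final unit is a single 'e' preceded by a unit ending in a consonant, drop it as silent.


Word: "television" (10 letters)
Left-to-right scan:
  (1) 't' (letter)
  (2) 'e' (letter)
  (3) 'l' (letter)
  (4) 'e' (letter)
  (5) 'v' (letter)
  (6) 'i' (letter)
  (7) 's' (letter)
  (8) 'i' (letter)
  (9) 'o' (letter)
  (10) 'n' (letter)
Units from scan: 10
Sound units = 10 units


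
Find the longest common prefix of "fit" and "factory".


Word 1: "fit"
Word 2: "factory"
Comparing from start:
  Pos 0: 'f' == 'f'
  Pos 1: 'i' != 'a' (stop)
LCP = "f" (length 1)


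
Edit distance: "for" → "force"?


Word 1: "for" (length 3)
Word 2: "force" (length 5)
One optimal edit sequence (insert/delete/substitute each cost 1):
  1. keep 'f'
  2. keep 'o'
  3. keep 'r'
  4. insert 'c'  (+1)
  5. insert 'e'  (+1)
Total edit operations: 2
Edit distance = 2


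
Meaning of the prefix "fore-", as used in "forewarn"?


Prefix: fore-
Example: forewarn (fore- + warn)
Meaning = before


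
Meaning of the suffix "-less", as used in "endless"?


Suffix: -less
Example: endless (end + -less)
Meaning = without


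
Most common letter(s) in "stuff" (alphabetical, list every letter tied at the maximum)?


Word: "stuff"
Letter counts:
  'f': 2
  's': 1
  't': 1
  'u': 1
Maximum count = 2
Most frequent = 'f' (2 times each)


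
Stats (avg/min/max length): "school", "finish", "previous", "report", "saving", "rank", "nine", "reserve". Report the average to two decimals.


Lengths: "school"=6, "finish"=6, "previous"=8, "report"=6, "saving"=6, "rank"=4, "nine"=4, "reserve"=7
Sum = 47, Count = 8
Average = 47/8 = 5.88
= avg=5.88, min=4, max=8


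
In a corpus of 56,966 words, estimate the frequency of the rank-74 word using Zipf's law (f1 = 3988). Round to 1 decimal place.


Zipf's law: f(r) = f(1) / r
f(1) = 3988
f(74) = 3988 / 74
= 53.9 occurrences


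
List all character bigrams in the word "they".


Word: "they" (length 4)
Number of bigrams = 4 - 2 + 1 = 3
  Position 0: "th"
  Position 1: "he"
  Position 2: "ey"
Bigrams = "th", "he", "ey"


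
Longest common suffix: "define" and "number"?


Word 1: "define"
Word 2: "number"
Comparing from end:
  Pos -1: 'e' != 'r' (stop)
LCS = "" (length 0)


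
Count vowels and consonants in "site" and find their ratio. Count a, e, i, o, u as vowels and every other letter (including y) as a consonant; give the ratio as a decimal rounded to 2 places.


Word: "site"
Vowels (a,e,i,o,u): 2
Consonants: 2
Ratio = 2/2
= 1.00


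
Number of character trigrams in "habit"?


Word: "habit" (length 5)
Number of 3-grams = length - 3 + 1 = 5 - 3 + 1
= 3


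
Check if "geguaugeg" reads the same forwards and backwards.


Word: "geguaugeg"
Reversed: "geguaugeg"
Forward == Backward? geguaugeg == geguaugeg
Palindrome = Yes


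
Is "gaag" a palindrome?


Word: "gaag"
Reversed: "gaag"
Forward == Backward? gaag == gaag
Palindrome = Yes


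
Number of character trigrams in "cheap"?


Word: "cheap" (length 5)
Number of 3-grams = length - 3 + 1 = 5 - 3 + 1
= 3


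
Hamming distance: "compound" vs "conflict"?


Comparing character by character (same length = 8):
  Pos 0: 'c' vs 'c' =
  Pos 1: 'o' vs 'o' =
  Pos 2: 'm' vs 'n' !=
  Pos 3: 'p' vs 'f' !=
  Pos 4: 'o' vs 'l' !=
  Pos 5: 'u' vs 'i' !=
  Pos 6: 'n' vs 'c' !=
  Pos 7: 'd' vs 't' !=
Hamming distance = 6


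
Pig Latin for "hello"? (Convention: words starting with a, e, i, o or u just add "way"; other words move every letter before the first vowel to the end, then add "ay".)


Word: "hello"
Starts with consonant(s) → move to end, add 'ay'
Consonant cluster: "h"
Pig Latin = "ellohay"


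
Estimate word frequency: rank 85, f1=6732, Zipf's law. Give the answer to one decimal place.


Zipf's law: f(r) = f(1) / r
f(1) = 6732
f(85) = 6732 / 85
= 79.2 occurrences


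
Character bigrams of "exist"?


Word: "exist" (length 5)
Number of bigrams = 5 - 2 + 1 = 4
  Position 0: "ex"
  Position 1: "xi"
  Position 2: "is"
  Position 3: "st"
Bigrams = "ex", "xi", "is", "st"


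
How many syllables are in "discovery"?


Word: "discovery"
Syllable breakdown: dis-cov-er-y
Counting: 4 parts
= 4 syllables


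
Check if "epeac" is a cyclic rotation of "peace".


Word: "peace", Candidate: "epeac"
Method: check if candidate is substring of word+word
"peacepeace" contains "epeac"? Yes
Is rotation = Yes


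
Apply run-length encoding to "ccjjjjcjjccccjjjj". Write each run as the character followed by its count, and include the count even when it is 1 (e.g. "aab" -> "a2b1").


String: "ccjjjjcjjccccjjjj"
Scanning for consecutive runs:
  'c' x 2
  'j' x 4
  'c' x 1
  'j' x 2
  'c' x 4
  'j' x 4
RLE = "c2j4c1j2c4j4"


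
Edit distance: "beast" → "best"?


Word 1: "beast" (length 5)
Word 2: "best" (length 4)
One optimal edit sequence (insert/delete/substitute each cost 1):
  1. keep 'b'
  2. keep 'e'
  3. delete 'a'  (+1)
  4. keep 's'
  5. keep 't'
Total edit operations: 1
Edit distance = 1


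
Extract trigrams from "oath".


Word: "oath" (length 4)
Number of trigrams = 4 - 3 + 1 = 2
  Position 0: "oat"
  Position 1: "ath"
Trigrams = "oat", "ath"


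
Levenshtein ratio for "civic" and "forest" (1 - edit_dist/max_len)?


Word 1: "civic" (length 5)
Word 2: "forest" (length 6)
One optimal edit sequence:
  1. insert 'f'  (+1)
  2. substitute 'c' -> 'o'  (+1)
  3. substitute 'i' -> 'r'  (+1)
  4. substitute 'v' -> 'e'  (+1)
  5. substitute 'i' -> 's'  (+1)
  6. substitute 'c' -> 't'  (+1)
Edit distance = 6
Max length = max(5, 6) = 6
Similarity = 1 - 6/6
= 0.0000


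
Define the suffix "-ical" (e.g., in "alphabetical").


Suffix: -ical
Example: alphabetical (alphabet + -ical)
Meaning = relating to


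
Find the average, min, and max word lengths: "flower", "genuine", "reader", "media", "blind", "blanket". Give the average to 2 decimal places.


Lengths: "flower"=6, "genuine"=7, "reader"=6, "media"=5, "blind"=5, "blanket"=7
Sum = 36, Count = 6
Average = 36/6 = 6.00
= avg=6.00, min=5, max=7


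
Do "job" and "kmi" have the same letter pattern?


Pattern of "job": [0, 1, 2]
Pattern of "kmi": [0, 1, 2]
Patterns match
Same pattern = Yes


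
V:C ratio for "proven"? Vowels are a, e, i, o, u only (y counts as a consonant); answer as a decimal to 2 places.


Word: "proven"
Vowels (a,e,i,o,u): 2
Consonants: 4
Ratio = 2/4
= 0.50


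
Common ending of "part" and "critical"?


Word 1: "part"
Word 2: "critical"
Comparing from end:
  Pos -1: 't' != 'l' (stop)
LCS = "" (length 0)


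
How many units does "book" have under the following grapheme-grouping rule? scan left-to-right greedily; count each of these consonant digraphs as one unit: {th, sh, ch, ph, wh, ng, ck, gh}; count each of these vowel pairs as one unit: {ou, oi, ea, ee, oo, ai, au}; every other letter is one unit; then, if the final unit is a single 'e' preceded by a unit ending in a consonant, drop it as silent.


Word: "book" (4 letters)
Left-to-right scan:
  (1) 'b' (letter)
  (2) 'oo' (vowel-pair)
  (3) 'k' (letter)
Units from scan: 3
Sound units = 3 units


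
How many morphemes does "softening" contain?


Word: "softening"
Morphemes: soft + -en + -ing
Each morpheme carries meaning
= 3 morphemes


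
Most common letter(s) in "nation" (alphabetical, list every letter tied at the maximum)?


Word: "nation"
Letter counts:
  'a': 1
  'i': 1
  'n': 2
  'o': 1
  't': 1
Maximum count = 2
Most frequent = 'n' (2 times each)


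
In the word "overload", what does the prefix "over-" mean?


Prefix: over-
Example: overload = over- + load
Meaning = excessive


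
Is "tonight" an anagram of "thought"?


Word 1: "thought" → sorted: ghhottu
Word 2: "tonight" → sorted: ghinott
Same letters? ghhottu != ghinott
Anagram = No


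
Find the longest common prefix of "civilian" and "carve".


Word 1: "civilian"
Word 2: "carve"
Comparing from start:
  Pos 0: 'c' == 'c'
  Pos 1: 'i' != 'a' (stop)
LCP = "c" (length 1)


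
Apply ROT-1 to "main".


Word: "main"
Shift: 1
Each letter → (letter + shift) mod 26:
  'm' (12) + 1 = 13 → 'n'
  'a' (0) + 1 = 1 → 'b'
  'i' (8) + 1 = 9 → 'j'
  'n' (13) + 1 = 14 → 'o'
Result = "nbjo"


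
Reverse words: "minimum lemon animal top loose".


Original: "minimum lemon animal top loose"
Words (1..n): minimum | lemon | animal | top | loose
Reversed (n..1): loose | top | animal | lemon | minimum
Result = "loose top animal lemon minimum"


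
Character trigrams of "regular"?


Word: "regular" (length 7)
Number of trigrams = 7 - 3 + 1 = 5
  Position 0: "reg"
  Position 1: "egu"
  Position 2: "gul"
  Position 3: "ula"
  Position 4: "lar"
Trigrams = "reg", "egu", "gul", "ula", "lar"


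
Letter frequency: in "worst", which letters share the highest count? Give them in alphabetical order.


Word: "worst"
Letter counts:
  'o': 1
  'r': 1
  's': 1
  't': 1
  'w': 1
Maximum count = 1
Most frequent = 'o', 'r', 's', 't', 'w' (1 time each)


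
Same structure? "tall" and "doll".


Pattern of "tall": [0, 1, 2, 2]
Pattern of "doll": [0, 1, 2, 2]
Patterns match
Same pattern = Yes


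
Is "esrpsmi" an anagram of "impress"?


Word 1: "impress" → sorted: eimprss
Word 2: "esrpsmi" → sorted: eimprss
Same letters? eimprss == eimprss
Anagram = Yes


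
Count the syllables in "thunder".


Word: "thunder"
Syllable breakdown: thun / der
Counting: 2 parts
= 2 syllables


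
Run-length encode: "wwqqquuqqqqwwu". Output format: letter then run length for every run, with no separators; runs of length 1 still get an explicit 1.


String: "wwqqquuqqqqwwu"
Scanning for consecutive runs:
  'w' x 2
  'q' x 3
  'u' x 2
  'q' x 4
  'w' x 2
  'u' x 1
RLE = "w2q3u2q4w2u1"


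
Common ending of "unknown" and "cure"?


Word 1: "unknown"
Word 2: "cure"
Comparing from end:
  Pos -1: 'n' != 'e' (stop)
LCS = "" (length 0)


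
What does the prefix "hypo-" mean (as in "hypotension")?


Prefix: hypo-
As in: hypotension -> hypo- + tension
Meaning = under / below normal


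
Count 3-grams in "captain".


Word: "captain" (length 7)
Number of 3-grams = length - 3 + 1 = 7 - 3 + 1
= 5


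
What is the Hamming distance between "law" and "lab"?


Comparing character by character (same length = 3):
  Pos 0: 'l' vs 'l' =
  Pos 1: 'a' vs 'a' =
  Pos 2: 'w' vs 'b' !=
Hamming distance = 1


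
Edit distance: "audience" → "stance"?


Word 1: "audience" (length 8)
Word 2: "stance" (length 6)
One optimal edit sequence (insert/delete/substitute each cost 1):
  1. delete 'a'  (+1)
  2. delete 'u'  (+1)
  3. substitute 'd' -> 's'  (+1)
  4. substitute 'i' -> 't'  (+1)
  5. substitute 'e' -> 'a'  (+1)
  6. keep 'n'
  7. keep 'c'
  8. keep 'e'
Total edit operations: 5
Edit distance = 5


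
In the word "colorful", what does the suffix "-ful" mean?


Suffix: -ful
Example: colorful (color + -ful)
Meaning = full of


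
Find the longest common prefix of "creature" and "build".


Word 1: "creature"
Word 2: "build"
Comparing from start:
  Pos 0: 'c' != 'b' (stop)
LCP = "" (length 0)


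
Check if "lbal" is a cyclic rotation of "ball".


Word: "ball", Candidate: "lbal"
Method: check if candidate is substring of word+word
"ballball" contains "lbal"? Yes
Is rotation = Yes


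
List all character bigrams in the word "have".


Word: "have" (length 4)
Number of bigrams = 4 - 2 + 1 = 3
  Position 0: "ha"
  Position 1: "av"
  Position 2: "ve"
Bigrams = "ha", "av", "ve"


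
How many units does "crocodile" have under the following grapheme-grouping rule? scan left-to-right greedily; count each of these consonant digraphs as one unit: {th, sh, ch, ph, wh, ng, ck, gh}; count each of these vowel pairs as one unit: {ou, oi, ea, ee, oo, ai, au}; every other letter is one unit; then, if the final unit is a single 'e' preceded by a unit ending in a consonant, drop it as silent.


Word: "crocodile" (9 letters)
Left-to-right scan:
  (1) 'c' (letter)
  (2) 'r' (letter)
  (3) 'o' (letter)
  (4) 'c' (letter)
  (5) 'o' (letter)
  (6) 'd' (letter)
  (7) 'i' (letter)
  (8) 'l' (letter)
  (9) 'e' (letter)
Units from scan: 9
Final unit is 'e' after a consonant -> drop as silent (-1)
Sound units = 8 units


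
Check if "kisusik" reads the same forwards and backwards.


Word: "kisusik"
Reversed: "kisusik"
Forward == Backward? kisusik == kisusik
Palindrome = Yes


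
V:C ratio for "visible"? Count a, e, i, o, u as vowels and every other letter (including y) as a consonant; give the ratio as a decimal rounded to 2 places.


Word: "visible"
Vowels (a,e,i,o,u): 3
Consonants: 4
Ratio = 3/4
= 0.75


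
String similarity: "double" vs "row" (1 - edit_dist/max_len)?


Word 1: "double" (length 6)
Word 2: "row" (length 3)
One optimal edit sequence:
  1. substitute 'd' -> 'r'  (+1)
  2. keep 'o'
  3. delete 'u'  (+1)
  4. delete 'b'  (+1)
  5. delete 'l'  (+1)
  6. substitute 'e' -> 'w'  (+1)
Edit distance = 5
Max length = max(6, 3) = 6
Similarity = 1 - 5/6
= 0.1667


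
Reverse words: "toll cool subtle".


Original: "toll cool subtle"
Words (1..n): toll | cool | subtle
Reversed (n..1): subtle | cool | toll
Result = "subtle cool toll"


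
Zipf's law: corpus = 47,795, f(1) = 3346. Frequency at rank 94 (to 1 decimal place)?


Zipf's law: f(r) = f(1) / r
f(1) = 3346
f(94) = 3346 / 94
= 35.6 occurrences


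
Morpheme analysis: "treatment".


Word: "treatment"
Morphemes: treat | -ment
Each morpheme carries meaning
= 2 morphemes


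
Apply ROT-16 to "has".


Word: "has"
Shift: 16
Each letter → (letter + shift) mod 26:
  'h' (7) + 16 = 23 → 'x'
  'a' (0) + 16 = 16 → 'q'
  's' (18) + 16 = 8 → 'i'
Result = "xqi"


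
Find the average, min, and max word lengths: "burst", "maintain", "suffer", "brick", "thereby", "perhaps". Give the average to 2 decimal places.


Lengths: "burst"=5, "maintain"=8, "suffer"=6, "brick"=5, "thereby"=7, "perhaps"=7
Sum = 38, Count = 6
Average = 38/6 = 6.33
= avg=6.33, min=5, max=8


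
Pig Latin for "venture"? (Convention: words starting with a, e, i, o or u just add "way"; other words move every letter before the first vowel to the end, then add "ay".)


Word: "venture"
Starts with consonant(s) → move to end, add 'ay'
Consonant cluster: "v"
Pig Latin = "enturevay"


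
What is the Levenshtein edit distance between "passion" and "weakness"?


Word 1: "passion" (length 7)
Word 2: "weakness" (length 8)
One optimal edit sequence (insert/delete/substitute each cost 1):
  1. insert 'w'  (+1)
  2. substitute 'p' -> 'e'  (+1)
  3. keep 'a'
  4. substitute 's' -> 'k'  (+1)
  5. substitute 's' -> 'n'  (+1)
  6. substitute 'i' -> 'e'  (+1)
  7. substitute 'o' -> 's'  (+1)
  8. substitute 'n' -> 's'  (+1)
Total edit operations: 7
Edit distance = 7


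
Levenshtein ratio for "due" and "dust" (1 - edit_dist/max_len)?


Word 1: "due" (length 3)
Word 2: "dust" (length 4)
One optimal edit sequence:
  1. keep 'd'
  2. keep 'u'
  3. insert 's'  (+1)
  4. substitute 'e' -> 't'  (+1)
Edit distance = 2
Max length = max(3, 4) = 4
Similarity = 1 - 2/4
= 0.5000


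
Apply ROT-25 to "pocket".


Word: "pocket"
Shift: 25
Each letter → (letter + shift) mod 26:
  'p' (15) + 25 = 14 → 'o'
  'o' (14) + 25 = 13 → 'n'
  'c' (2) + 25 = 1 → 'b'
  'k' (10) + 25 = 9 → 'j'
  'e' (4) + 25 = 3 → 'd'
  't' (19) + 25 = 18 → 's'
Result = "onbjds"


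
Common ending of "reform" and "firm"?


Word 1: "reform"
Word 2: "firm"
Comparing from end:
  Pos -1: 'm' == 'm'
  Pos -2: 'r' == 'r'
  Pos -3: 'o' != 'i' (stop)
LCS = "rm" (length 2)


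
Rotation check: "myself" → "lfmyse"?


Word: "myself", Candidate: "lfmyse"
Method: check if candidate is substring of word+word
"myselfmyself" contains "lfmyse"? Yes
Is rotation = Yes


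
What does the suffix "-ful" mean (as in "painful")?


Suffix: -ful
Example: painful = pain + -ful
Meaning = full of


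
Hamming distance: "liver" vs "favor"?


Comparing character by character (same length = 5):
  Pos 0: 'l' vs 'f' !=
  Pos 1: 'i' vs 'a' !=
  Pos 2: 'v' vs 'v' =
  Pos 3: 'e' vs 'o' !=
  Pos 4: 'r' vs 'r' =
Hamming distance = 3


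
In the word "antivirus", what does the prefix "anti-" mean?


Prefix: anti-
Example: antivirus (anti- + virus)
Meaning = against


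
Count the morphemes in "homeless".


Word: "homeless"
Morphemes: home / -less
Each morpheme carries meaning
= 2 morphemes


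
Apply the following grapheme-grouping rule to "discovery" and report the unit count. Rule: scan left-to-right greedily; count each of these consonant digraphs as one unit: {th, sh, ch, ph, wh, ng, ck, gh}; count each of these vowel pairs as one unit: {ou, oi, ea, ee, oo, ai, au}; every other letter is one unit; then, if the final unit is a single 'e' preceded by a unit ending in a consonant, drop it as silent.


Word: "discovery" (9 letters)
Left-to-right scan:
  [1] 'd' (letter)
  [2] 'i' (letter)
  [3] 's' (letter)
  [4] 'c' (letter)
  [5] 'o' (letter)
  [6] 'v' (letter)
  [7] 'e' (letter)
  [8] 'r' (letter)
  [9] 'y' (letter)
Units from scan: 9
Sound units = 9 units


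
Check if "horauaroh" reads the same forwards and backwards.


Word: "horauaroh"
Reversed: "horauaroh"
Forward == Backward? horauaroh == horauaroh
Palindrome = Yes


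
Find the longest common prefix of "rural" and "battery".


Word 1: "rural"
Word 2: "battery"
Comparing from start:
  Pos 0: 'r' != 'b' (stop)
LCP = "" (length 0)


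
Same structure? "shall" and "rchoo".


Pattern of "shall": [0, 1, 2, 3, 3]
Pattern of "rchoo": [0, 1, 2, 3, 3]
Patterns match
Same pattern = Yes


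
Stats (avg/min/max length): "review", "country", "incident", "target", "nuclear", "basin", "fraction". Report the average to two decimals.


Lengths: "review"=6, "country"=7, "incident"=8, "target"=6, "nuclear"=7, "basin"=5, "fraction"=8
Sum = 47, Count = 7
Average = 47/7 = 6.71
= avg=6.71, min=5, max=8


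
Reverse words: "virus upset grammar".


Original: "virus upset grammar"
Words (1..n): virus | upset | grammar
Reversed (n..1): grammar | upset | virus
Result = "grammar upset virus"


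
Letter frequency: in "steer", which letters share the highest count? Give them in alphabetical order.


Word: "steer"
Letter counts:
  'e': 2
  'r': 1
  's': 1
  't': 1
Maximum count = 2
Most frequent = 'e' (2 times each)


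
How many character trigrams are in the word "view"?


Word: "view" (length 4)
Number of 3-grams = length - 3 + 1 = 4 - 3 + 1
= 2


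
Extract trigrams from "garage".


Word: "garage" (length 6)
Number of trigrams = 6 - 3 + 1 = 4
  Position 0: "gar"
  Position 1: "ara"
  Position 2: "rag"
  Position 3: "age"
Trigrams = "gar", "ara", "rag", "age"


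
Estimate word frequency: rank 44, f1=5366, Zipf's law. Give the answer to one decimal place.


Zipf's law: f(r) = f(1) / r
f(1) = 5366
f(44) = 5366 / 44
= 122.0 occurrences


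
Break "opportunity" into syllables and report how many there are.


Word: "opportunity"
Syllable breakdown: op · por · tu · ni · ty
Counting: 5 parts
= 5 syllables


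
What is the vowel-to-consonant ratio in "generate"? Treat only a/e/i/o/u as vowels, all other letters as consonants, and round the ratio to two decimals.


Word: "generate"
Vowels (a,e,i,o,u): 4
Consonants: 4
Ratio = 4/4
= 1.00


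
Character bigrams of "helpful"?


Word: "helpful" (length 7)
Number of bigrams = 7 - 2 + 1 = 6
  Position 0: "he"
  Position 1: "el"
  Position 2: "lp"
  Position 3: "pf"
  Position 4: "fu"
  Position 5: "ul"
Bigrams = "he", "el", "lp", "pf", "fu", "ul"


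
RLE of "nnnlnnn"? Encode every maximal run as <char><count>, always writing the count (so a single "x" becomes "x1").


String: "nnnlnnn"
Scanning for consecutive runs:
  'n' x 3
  'l' x 1
  'n' x 3
RLE = "n3l1n3"


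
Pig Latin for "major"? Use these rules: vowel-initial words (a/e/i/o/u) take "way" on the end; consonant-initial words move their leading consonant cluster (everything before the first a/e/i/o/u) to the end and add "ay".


Word: "major"
Starts with consonant(s) → move to end, add 'ay'
Consonant cluster: "m"
Pig Latin = "ajormay"


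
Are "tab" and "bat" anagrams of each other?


Word 1: "tab" → sorted: abt
Word 2: "bat" → sorted: abt
Same letters? abt == abt
Anagram = Yes


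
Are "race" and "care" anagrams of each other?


Word 1: "race" → sorted: acer
Word 2: "care" → sorted: acer
Same letters? acer == acer
Anagram = Yes


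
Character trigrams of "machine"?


Word: "machine" (length 7)
Number of trigrams = 7 - 3 + 1 = 5
  Position 0: "mac"
  Position 1: "ach"
  Position 2: "chi"
  Position 3: "hin"
  Position 4: "ine"
Trigrams = "mac", "ach", "chi", "hin", "ine"


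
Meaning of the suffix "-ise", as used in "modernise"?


Suffix: -ise
Example: modernise = modern + -ise
Meaning = to make


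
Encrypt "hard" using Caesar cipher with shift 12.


Word: "hard"
Shift: 12
Each letter → (letter + shift) mod 26:
  'h' (7) + 12 = 19 → 't'
  'a' (0) + 12 = 12 → 'm'
  'r' (17) + 12 = 3 → 'd'
  'd' (3) + 12 = 15 → 'p'
Result = "tmdp"


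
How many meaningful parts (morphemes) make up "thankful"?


Word: "thankful"
Morphemes: thank + -ful
Each morpheme carries meaning
= 2 morphemes


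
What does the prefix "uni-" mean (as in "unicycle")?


Prefix: uni-
Example: unicycle = uni- + cycle
Meaning = one


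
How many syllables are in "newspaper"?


Word: "newspaper"
Syllable breakdown: news-pa-per
Counting: 3 parts
= 3 syllables


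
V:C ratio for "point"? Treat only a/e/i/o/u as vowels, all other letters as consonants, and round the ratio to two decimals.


Word: "point"
Vowels (a,e,i,o,u): 2
Consonants: 3
Ratio = 2/3
= 0.67


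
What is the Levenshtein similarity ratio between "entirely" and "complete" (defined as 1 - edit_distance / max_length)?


Word 1: "entirely" (length 8)
Word 2: "complete" (length 8)
One optimal edit sequence:
  1. substitute 'e' -> 'c'  (+1)
  2. substitute 'n' -> 'o'  (+1)
  3. substitute 't' -> 'm'  (+1)
  4. substitute 'i' -> 'p'  (+1)
  5. substitute 'r' -> 'l'  (+1)
  6. keep 'e'
  7. substitute 'l' -> 't'  (+1)
  8. substitute 'y' -> 'e'  (+1)
Edit distance = 7
Max length = max(8, 8) = 8
Similarity = 1 - 7/8
= 0.1250


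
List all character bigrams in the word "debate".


Word: "debate" (length 6)
Number of bigrams = 6 - 2 + 1 = 5
  Position 0: "de"
  Position 1: "eb"
  Position 2: "ba"
  Position 3: "at"
  Position 4: "te"
Bigrams = "de", "eb", "ba", "at", "te"


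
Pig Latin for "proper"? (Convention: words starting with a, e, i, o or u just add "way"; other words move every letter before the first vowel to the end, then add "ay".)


Word: "proper"
Starts with consonant(s) → move to end, add 'ay'
Consonant cluster: "pr"
Pig Latin = "operpray"


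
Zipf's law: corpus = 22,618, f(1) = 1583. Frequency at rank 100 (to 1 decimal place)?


Zipf's law: f(r) = f(1) / r
f(1) = 1583
f(100) = 1583 / 100
= 15.8 occurrences


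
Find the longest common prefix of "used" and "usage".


Word 1: "used"
Word 2: "usage"
Comparing from start:
  Pos 0: 'u' == 'u'
  Pos 1: 's' == 's'
  Pos 2: 'e' != 'a' (stop)
LCP = "us" (length 2)


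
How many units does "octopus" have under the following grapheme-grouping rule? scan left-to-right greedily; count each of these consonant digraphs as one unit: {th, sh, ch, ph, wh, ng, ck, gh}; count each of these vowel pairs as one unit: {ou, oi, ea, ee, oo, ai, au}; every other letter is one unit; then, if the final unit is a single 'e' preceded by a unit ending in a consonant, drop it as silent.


Word: "octopus" (7 letters)
Left-to-right scan:
  1. 'o' (letter)
  2. 'c' (letter)
  3. 't' (letter)
  4. 'o' (letter)
  5. 'p' (letter)
  6. 'u' (letter)
  7. 's' (letter)
Units from scan: 7
Sound units = 7 units


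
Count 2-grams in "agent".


Word: "agent" (length 5)
Number of 2-grams = length - 2 + 1 = 5 - 2 + 1
= 4


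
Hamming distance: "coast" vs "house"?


Comparing character by character (same length = 5):
  Pos 0: 'c' vs 'h' !=
  Pos 1: 'o' vs 'o' =
  Pos 2: 'a' vs 'u' !=
  Pos 3: 's' vs 's' =
  Pos 4: 't' vs 'e' !=
Hamming distance = 3


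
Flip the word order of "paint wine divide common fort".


Original: "paint wine divide common fort"
Words (1..n): paint | wine | divide | common | fort
Reversed (n..1): fort | common | divide | wine | paint
Result = "fort common divide wine paint"


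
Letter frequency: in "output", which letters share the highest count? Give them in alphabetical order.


Word: "output"
Letter counts:
  'o': 1
  'p': 1
  't': 2
  'u': 2
Maximum count = 2
Most frequent = 't', 'u' (2 times each)


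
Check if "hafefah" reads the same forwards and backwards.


Word: "hafefah"
Reversed: "hafefah"
Forward == Backward? hafefah == hafefah
Palindrome = Yes


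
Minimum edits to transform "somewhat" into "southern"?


Word 1: "somewhat" (length 8)
Word 2: "southern" (length 8)
One optimal edit sequence (insert/delete/substitute each cost 1):
  1. keep 's'
  2. keep 'o'
  3. substitute 'm' -> 'u'  (+1)
  4. substitute 'e' -> 't'  (+1)
  5. substitute 'w' -> 'h'  (+1)
  6. substitute 'h' -> 'e'  (+1)
  7. substitute 'a' -> 'r'  (+1)
  8. substitute 't' -> 'n'  (+1)
Total edit operations: 6
Edit distance = 6


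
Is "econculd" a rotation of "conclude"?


Word: "conclude", Candidate: "econculd"
Method: check if candidate is substring of word+word
"concludeconclude" contains "econculd"? No
Is rotation = No


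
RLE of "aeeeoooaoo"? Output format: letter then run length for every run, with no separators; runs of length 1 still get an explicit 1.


String: "aeeeoooaoo"
Scanning for consecutive runs:
  'a' x 1
  'e' x 3
  'o' x 3
  'a' x 1
  'o' x 2
RLE = "a1e3o3a1o2"


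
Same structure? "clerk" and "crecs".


Pattern of "clerk": [0, 1, 2, 3, 4]
Pattern of "crecs": [0, 1, 2, 0, 3]
Patterns do not match
Same pattern = No


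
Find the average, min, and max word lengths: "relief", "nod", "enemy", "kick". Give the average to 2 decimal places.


Lengths: "relief"=6, "nod"=3, "enemy"=5, "kick"=4
Sum = 18, Count = 4
Average = 18/4 = 4.50
= avg=4.50, min=3, max=6


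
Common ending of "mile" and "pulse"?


Word 1: "mile"
Word 2: "pulse"
Comparing from end:
  Pos -1: 'e' == 'e'
  Pos -2: 'l' != 's' (stop)
LCS = "e" (length 1)


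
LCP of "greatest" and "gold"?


Word 1: "greatest"
Word 2: "gold"
Comparing from start:
  Pos 0: 'g' == 'g'
  Pos 1: 'r' != 'o' (stop)
LCP = "g" (length 1)


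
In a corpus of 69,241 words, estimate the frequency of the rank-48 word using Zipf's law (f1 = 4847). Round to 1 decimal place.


Zipf's law: f(r) = f(1) / r
f(1) = 4847
f(48) = 4847 / 48
= 101.0 occurrences


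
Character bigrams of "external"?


Word: "external" (length 8)
Number of bigrams = 8 - 2 + 1 = 7
  Position 0: "ex"
  Position 1: "xt"
  Position 2: "te"
  Position 3: "er"
  Position 4: "rn"
  Position 5: "na"
  Position 6: "al"
Bigrams = "ex", "xt", "te", "er", "rn", "na", "al"


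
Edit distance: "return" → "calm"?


Word 1: "return" (length 6)
Word 2: "calm" (length 4)
One optimal edit sequence (insert/delete/substitute each cost 1):
  1. delete 'r'  (+1)
  2. delete 'e'  (+1)
  3. substitute 't' -> 'c'  (+1)
  4. substitute 'u' -> 'a'  (+1)
  5. substitute 'r' -> 'l'  (+1)
  6. substitute 'n' -> 'm'  (+1)
Total edit operations: 6
Edit distance = 6


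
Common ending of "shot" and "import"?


Word 1: "shot"
Word 2: "import"
Comparing from end:
  Pos -1: 't' == 't'
  Pos -2: 'o' != 'r' (stop)
LCS = "t" (length 1)


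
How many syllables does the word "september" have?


Word: "september"
Syllable breakdown: sep / tem / ber
Counting: 3 parts
= 3 syllables


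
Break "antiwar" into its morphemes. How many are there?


Word: "antiwar"
Morphemes: anti- + war
Each morpheme carries meaning
= 2 morphemes


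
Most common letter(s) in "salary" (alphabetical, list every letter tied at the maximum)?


Word: "salary"
Letter counts:
  'a': 2
  'l': 1
  'r': 1
  's': 1
  'y': 1
Maximum count = 2
Most frequent = 'a' (2 times each)


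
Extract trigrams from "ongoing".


Word: "ongoing" (length 7)
Number of trigrams = 7 - 3 + 1 = 5
  Position 0: "ong"
  Position 1: "ngo"
  Position 2: "goi"
  Position 3: "oin"
  Position 4: "ing"
Trigrams = "ong", "ngo", "goi", "oin", "ing"


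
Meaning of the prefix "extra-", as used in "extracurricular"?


Prefix: extra-
Example: extracurricular (extra- + curricular)
Meaning = beyond


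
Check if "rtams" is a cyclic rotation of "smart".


Word: "smart", Candidate: "rtams"
Method: check if candidate is substring of word+word
"smartsmart" contains "rtams"? No
Is rotation = No


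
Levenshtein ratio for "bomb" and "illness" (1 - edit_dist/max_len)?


Word 1: "bomb" (length 4)
Word 2: "illness" (length 7)
One optimal edit sequence:
  1. insert 'i'  (+1)
  2. insert 'l'  (+1)
  3. insert 'l'  (+1)
  4. substitute 'b' -> 'n'  (+1)
  5. substitute 'o' -> 'e'  (+1)
  6. substitute 'm' -> 's'  (+1)
  7. substitute 'b' -> 's'  (+1)
Edit distance = 7
Max length = max(4, 7) = 7
Similarity = 1 - 7/7
= 0.0000


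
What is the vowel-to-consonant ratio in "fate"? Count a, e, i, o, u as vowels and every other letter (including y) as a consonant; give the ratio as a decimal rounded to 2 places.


Word: "fate"
Vowels (a,e,i,o,u): 2
Consonants: 2
Ratio = 2/2
= 1.00


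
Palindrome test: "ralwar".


Word: "ralwar"
Reversed: "rawlar"
Forward == Backward? ralwar != rawlar
Palindrome = No


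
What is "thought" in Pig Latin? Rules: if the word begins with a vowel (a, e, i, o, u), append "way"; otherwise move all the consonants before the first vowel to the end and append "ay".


Word: "thought"
Starts with consonant(s) → move to end, add 'ay'
Consonant cluster: "th"
Pig Latin = "oughtthay"


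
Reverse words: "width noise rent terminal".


Original: "width noise rent terminal"
Words (1..n): width | noise | rent | terminal
Reversed (n..1): terminal | rent | noise | width
Result = "terminal rent noise width"


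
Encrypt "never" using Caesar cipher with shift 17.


Word: "never"
Shift: 17
Each letter → (letter + shift) mod 26:
  'n' (13) + 17 = 4 → 'e'
  'e' (4) + 17 = 21 → 'v'
  'v' (21) + 17 = 12 → 'm'
  'e' (4) + 17 = 21 → 'v'
  'r' (17) + 17 = 8 → 'i'
Result = "evmvi"


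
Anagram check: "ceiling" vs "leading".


Word 1: "ceiling" → sorted: cegiiln
Word 2: "leading" → sorted: adegiln
Same letters? cegiiln != adegiln
Anagram = No


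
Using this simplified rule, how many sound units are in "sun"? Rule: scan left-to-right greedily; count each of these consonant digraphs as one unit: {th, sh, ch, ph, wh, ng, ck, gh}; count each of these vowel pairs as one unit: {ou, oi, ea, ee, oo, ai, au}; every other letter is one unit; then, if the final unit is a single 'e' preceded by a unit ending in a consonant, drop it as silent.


Word: "sun" (3 letters)
Left-to-right scan:
  [1] 's' (letter)
  [2] 'u' (letter)
  [3] 'n' (letter)
Units from scan: 3
Sound units = 3 units


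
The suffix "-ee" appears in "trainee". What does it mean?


Suffix: -ee
Example: trainee = train + -ee
Meaning = one who receives


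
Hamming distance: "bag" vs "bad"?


Comparing character by character (same length = 3):
  Pos 0: 'b' vs 'b' =
  Pos 1: 'a' vs 'a' =
  Pos 2: 'g' vs 'd' !=
Hamming distance = 1


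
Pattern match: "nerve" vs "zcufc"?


Pattern of "nerve": [0, 1, 2, 3, 1]
Pattern of "zcufc": [0, 1, 2, 3, 1]
Patterns match
Same pattern = Yes


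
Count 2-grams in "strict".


Word: "strict" (length 6)
Number of 2-grams = length - 2 + 1 = 6 - 2 + 1
= 5


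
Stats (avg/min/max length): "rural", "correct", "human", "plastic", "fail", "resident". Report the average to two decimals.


Lengths: "rural"=5, "correct"=7, "human"=5, "plastic"=7, "fail"=4, "resident"=8
Sum = 36, Count = 6
Average = 36/6 = 6.00
= avg=6.00, min=4, max=8


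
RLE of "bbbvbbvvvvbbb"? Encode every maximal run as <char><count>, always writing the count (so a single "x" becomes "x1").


String: "bbbvbbvvvvbbb"
Scanning for consecutive runs:
  'b' x 3
  'v' x 1
  'b' x 2
  'v' x 4
  'b' x 3
RLE = "b3v1b2v4b3"


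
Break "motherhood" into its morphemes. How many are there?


Word: "motherhood"
Morphemes: mother | -hood
Each morpheme carries meaning
= 2 morphemes


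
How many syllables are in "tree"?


Word: "tree"
Syllable breakdown: tree
Counting: 1 part
= 1 syllable


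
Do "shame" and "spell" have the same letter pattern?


Pattern of "shame": [0, 1, 2, 3, 4]
Pattern of "spell": [0, 1, 2, 3, 3]
Patterns do not match
Same pattern = No


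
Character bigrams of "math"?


Word: "math" (length 4)
Number of bigrams = 4 - 2 + 1 = 3
  Position 0: "ma"
  Position 1: "at"
  Position 2: "th"
Bigrams = "ma", "at", "th"


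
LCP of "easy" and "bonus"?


Word 1: "easy"
Word 2: "bonus"
Comparing from start:
  Pos 0: 'e' != 'b' (stop)
LCP = "" (length 0)


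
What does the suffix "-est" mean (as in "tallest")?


Suffix: -est
As in: tallest -> tall + -est
Meaning = most


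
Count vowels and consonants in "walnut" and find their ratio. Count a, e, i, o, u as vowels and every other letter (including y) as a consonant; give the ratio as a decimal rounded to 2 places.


Word: "walnut"
Vowels (a,e,i,o,u): 2
Consonants: 4
Ratio = 2/4
= 0.50


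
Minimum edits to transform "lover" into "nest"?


Word 1: "lover" (length 5)
Word 2: "nest" (length 4)
One optimal edit sequence (insert/delete/substitute each cost 1):
  1. delete 'l'  (+1)
  2. substitute 'o' -> 'n'  (+1)
  3. substitute 'v' -> 'e'  (+1)
  4. substitute 'e' -> 's'  (+1)
  5. substitute 'r' -> 't'  (+1)
Total edit operations: 5
Edit distance = 5


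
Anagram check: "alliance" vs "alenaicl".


Word 1: "alliance" → sorted: aaceilln
Word 2: "alenaicl" → sorted: aaceilln
Same letters? aaceilln == aaceilln
Anagram = Yes


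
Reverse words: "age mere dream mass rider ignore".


Original: "age mere dream mass rider ignore"
Words (1..n): age | mere | dream | mass | rider | ignore
Reversed (n..1): ignore | rider | mass | dream | mere | age
Result = "ignore rider mass dream mere age"


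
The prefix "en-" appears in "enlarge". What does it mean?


Prefix: en-
Example: enlarge (en- + large)
Meaning = cause to / put into


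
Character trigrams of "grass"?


Word: "grass" (length 5)
Number of trigrams = 5 - 3 + 1 = 3
  Position 0: "gra"
  Position 1: "ras"
  Position 2: "ass"
Trigrams = "gra", "ras", "ass"


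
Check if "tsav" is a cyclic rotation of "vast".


Word: "vast", Candidate: "tsav"
Method: check if candidate is substring of word+word
"vastvast" contains "tsav"? No
Is rotation = No


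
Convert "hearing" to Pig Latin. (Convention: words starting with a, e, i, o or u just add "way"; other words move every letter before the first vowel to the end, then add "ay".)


Word: "hearing"
Starts with consonant(s) → move to end, add 'ay'
Consonant cluster: "h"
Pig Latin = "earinghay"


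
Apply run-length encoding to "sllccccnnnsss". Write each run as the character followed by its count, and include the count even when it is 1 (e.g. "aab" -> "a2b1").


String: "sllccccnnnsss"
Scanning for consecutive runs:
  's' x 1
  'l' x 2
  'c' x 4
  'n' x 3
  's' x 3
RLE = "s1l2c4n3s3"


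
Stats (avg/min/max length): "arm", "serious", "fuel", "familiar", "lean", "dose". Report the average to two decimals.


Lengths: "arm"=3, "serious"=7, "fuel"=4, "familiar"=8, "lean"=4, "dose"=4
Sum = 30, Count = 6
Average = 30/6 = 5.00
= avg=5.00, min=3, max=8


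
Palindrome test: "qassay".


Word: "qassay"
Reversed: "yassaq"
Forward == Backward? qassay != yassaq
Palindrome = No


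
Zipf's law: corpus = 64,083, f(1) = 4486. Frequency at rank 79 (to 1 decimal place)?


Zipf's law: f(r) = f(1) / r
f(1) = 4486
f(79) = 4486 / 79
= 56.8 occurrences


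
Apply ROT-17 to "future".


Word: "future"
Shift: 17
Each letter → (letter + shift) mod 26:
  'f' (5) + 17 = 22 → 'w'
  'u' (20) + 17 = 11 → 'l'
  't' (19) + 17 = 10 → 'k'
  'u' (20) + 17 = 11 → 'l'
  'r' (17) + 17 = 8 → 'i'
  'e' (4) + 17 = 21 → 'v'
Result = "wlkliv"


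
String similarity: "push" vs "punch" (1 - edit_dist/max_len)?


Word 1: "push" (length 4)
Word 2: "punch" (length 5)
One optimal edit sequence:
  1. keep 'p'
  2. keep 'u'
  3. insert 'n'  (+1)
  4. substitute 's' -> 'c'  (+1)
  5. keep 'h'
Edit distance = 2
Max length = max(4, 5) = 5
Similarity = 1 - 2/5
= 0.6000
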